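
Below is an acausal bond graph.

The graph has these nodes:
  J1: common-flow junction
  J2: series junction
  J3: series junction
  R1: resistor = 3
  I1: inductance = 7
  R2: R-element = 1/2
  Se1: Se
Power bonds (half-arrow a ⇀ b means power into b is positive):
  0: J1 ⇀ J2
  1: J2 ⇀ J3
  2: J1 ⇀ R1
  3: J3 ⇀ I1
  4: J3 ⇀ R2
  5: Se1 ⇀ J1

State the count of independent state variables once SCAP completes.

β5 |J1  (Se1 fixes effort; stroke away)
β3 |I1  (I1 outputs flow p/I1)
β1 |J3  (J3 flow already set via bond 3)
β4 |J3  (J3 flow already set via bond 3)
β0 |J2  (common-f at J2 fixed by 1)
β2 |J1  (common-f at J1 fixed by 0)

1  (I1 all integral)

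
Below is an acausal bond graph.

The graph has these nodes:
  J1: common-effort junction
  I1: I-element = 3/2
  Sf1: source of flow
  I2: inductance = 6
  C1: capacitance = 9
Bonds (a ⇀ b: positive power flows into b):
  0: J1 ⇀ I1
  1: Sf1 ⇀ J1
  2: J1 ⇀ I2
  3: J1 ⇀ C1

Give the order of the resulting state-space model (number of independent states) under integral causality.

3  (C1, I1, I2 all integral)

β1 stroke→Sf1  (source Sf1 imposes f)
β0 stroke→I1  (I1 outputs flow p/I1)
β2 stroke→I2  (I2: I, integral causality)
β3 stroke→J1  (J1: last free bond brings effort in)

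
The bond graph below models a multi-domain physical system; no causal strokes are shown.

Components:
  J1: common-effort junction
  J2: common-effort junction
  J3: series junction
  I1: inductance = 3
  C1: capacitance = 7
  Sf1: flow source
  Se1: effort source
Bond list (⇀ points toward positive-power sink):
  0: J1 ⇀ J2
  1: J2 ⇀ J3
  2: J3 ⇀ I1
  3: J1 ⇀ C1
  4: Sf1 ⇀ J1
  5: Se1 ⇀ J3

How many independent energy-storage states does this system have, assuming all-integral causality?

bond 4 |Sf1  (Sf1: flow source, stroke at near end)
bond 5 |J3  (source Se1 imposes e)
bond 2 |I1  (prefer integral on I1)
bond 1 |J3  (J3: bond 2 brought flow, rest push out)
bond 0 |J2  (only one effort-in slot at J2)
bond 3 |J1  (J1: last free bond brings effort in)

2  (C1, I1 all integral)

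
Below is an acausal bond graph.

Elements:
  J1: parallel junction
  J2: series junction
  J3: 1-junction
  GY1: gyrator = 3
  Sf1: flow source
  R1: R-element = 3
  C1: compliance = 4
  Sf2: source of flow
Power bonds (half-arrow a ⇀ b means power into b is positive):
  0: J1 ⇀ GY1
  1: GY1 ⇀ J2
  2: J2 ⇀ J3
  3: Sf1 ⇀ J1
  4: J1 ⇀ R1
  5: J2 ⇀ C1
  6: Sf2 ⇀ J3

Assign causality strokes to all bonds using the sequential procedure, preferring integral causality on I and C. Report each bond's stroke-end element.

#3 stroke at Sf1  (Sf1 (Sf) sets flow on bond)
#6 stroke at Sf2  (Sf2 (Sf) sets flow on bond)
#2 stroke at J3  (1-jn J3 has f-setter on 6)
#1 stroke at J2  (common-f at J2 fixed by 2)
#5 stroke at J2  (1-jn J2 has f-setter on 2)
#0 stroke at J1  (GY GY1: same side as bond 1)
#4 stroke at R1  (J1: bond 0 brought effort, rest push out)

#0 →J1
#1 →J2
#2 →J3
#3 →Sf1
#4 →R1
#5 →J2
#6 →Sf2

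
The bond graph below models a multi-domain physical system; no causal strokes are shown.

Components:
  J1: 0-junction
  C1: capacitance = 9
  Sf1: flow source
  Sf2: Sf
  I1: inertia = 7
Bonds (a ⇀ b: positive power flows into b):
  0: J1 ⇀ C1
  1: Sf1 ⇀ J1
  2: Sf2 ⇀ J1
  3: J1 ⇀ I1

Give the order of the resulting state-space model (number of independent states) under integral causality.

2  (C1, I1 all integral)

b1 stroke at Sf1  (Sf1: flow source, stroke at near end)
b2 stroke at Sf2  (source Sf2 imposes f)
b0 stroke at J1  (C1: C, integral causality)
b3 stroke at I1  (J1 effort already set via bond 0)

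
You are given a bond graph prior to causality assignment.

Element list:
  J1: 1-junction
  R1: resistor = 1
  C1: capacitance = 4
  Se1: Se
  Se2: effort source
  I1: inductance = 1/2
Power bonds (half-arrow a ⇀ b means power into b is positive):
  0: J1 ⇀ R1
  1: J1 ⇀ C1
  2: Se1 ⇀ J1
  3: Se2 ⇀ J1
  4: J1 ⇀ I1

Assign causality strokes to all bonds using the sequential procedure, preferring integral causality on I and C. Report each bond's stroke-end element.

b0 stroke at J1
b1 stroke at J1
b2 stroke at J1
b3 stroke at J1
b4 stroke at I1

b2 stroke at J1  (Se1: effort source, stroke at far end)
b3 stroke at J1  (source Se2 imposes e)
b1 stroke at J1  (prefer integral on C1)
b4 stroke at I1  (I1 integral (f out))
b0 stroke at J1  (common-f at J1 fixed by 4)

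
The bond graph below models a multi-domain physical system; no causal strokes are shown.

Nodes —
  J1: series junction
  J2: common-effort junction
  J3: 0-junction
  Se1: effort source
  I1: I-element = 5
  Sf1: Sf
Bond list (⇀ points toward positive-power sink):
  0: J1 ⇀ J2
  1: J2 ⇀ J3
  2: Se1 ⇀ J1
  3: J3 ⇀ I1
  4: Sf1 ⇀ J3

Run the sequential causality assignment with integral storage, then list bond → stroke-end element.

β2 stroke at J1  (Se1 fixes effort; stroke away)
β4 stroke at Sf1  (source Sf1 imposes f)
β0 stroke at J2  (J1: last free bond brings flow in)
β1 stroke at J3  (J2: bond 0 brought effort, rest push out)
β3 stroke at I1  (J3: bond 1 brought effort, rest push out)

#0 stroke at J2
#1 stroke at J3
#2 stroke at J1
#3 stroke at I1
#4 stroke at Sf1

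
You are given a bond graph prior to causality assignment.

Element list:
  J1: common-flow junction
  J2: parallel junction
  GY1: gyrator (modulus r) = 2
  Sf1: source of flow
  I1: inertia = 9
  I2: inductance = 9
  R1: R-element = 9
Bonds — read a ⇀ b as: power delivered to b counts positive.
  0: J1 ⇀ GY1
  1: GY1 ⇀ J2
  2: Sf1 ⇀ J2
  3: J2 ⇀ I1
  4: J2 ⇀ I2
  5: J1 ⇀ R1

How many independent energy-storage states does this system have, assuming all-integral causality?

2  (I1, I2 all integral)

#2 stroke→Sf1  (Sf1 (Sf) sets flow on bond)
#3 stroke→I1  (prefer integral on I1)
#4 stroke→I2  (I2: I, integral causality)
#1 stroke→J2  (J2 needs exactly one e-in)
#0 stroke→J1  (GY1: gyrator matches bond 1)
#5 stroke→R1  (closing 1-jn rule on J1)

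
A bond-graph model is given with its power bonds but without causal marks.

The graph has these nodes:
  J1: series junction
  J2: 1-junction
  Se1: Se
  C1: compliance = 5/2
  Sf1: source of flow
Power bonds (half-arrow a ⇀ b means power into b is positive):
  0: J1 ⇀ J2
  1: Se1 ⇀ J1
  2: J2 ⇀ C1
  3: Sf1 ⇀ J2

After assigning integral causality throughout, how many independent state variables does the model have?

1  (C1 all integral)

bond 1 stroke→J1  (Se1 fixes effort; stroke away)
bond 3 stroke→Sf1  (Sf1: flow source, stroke at near end)
bond 0 stroke→J2  (J1 needs exactly one f-in)
bond 2 stroke→J2  (J2 flow already set via bond 3)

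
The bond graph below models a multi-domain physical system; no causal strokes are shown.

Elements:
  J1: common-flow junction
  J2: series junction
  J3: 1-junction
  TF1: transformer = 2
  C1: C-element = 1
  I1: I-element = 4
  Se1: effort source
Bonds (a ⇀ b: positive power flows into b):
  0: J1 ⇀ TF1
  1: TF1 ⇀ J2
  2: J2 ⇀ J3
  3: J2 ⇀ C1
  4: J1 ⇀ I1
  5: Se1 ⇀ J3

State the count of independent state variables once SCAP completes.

2  (C1, I1 all integral)

bond 5 →J3  (Se1 (Se) sets effort on bond)
bond 2 →J2  (J3: last free bond brings flow in)
bond 3 →J2  (C1 outputs effort q/C1)
bond 1 →TF1  (J2: last free bond brings flow in)
bond 0 →J1  (TF TF1: opposite of bond 1)
bond 4 →I1  (only one flow-in slot at J1)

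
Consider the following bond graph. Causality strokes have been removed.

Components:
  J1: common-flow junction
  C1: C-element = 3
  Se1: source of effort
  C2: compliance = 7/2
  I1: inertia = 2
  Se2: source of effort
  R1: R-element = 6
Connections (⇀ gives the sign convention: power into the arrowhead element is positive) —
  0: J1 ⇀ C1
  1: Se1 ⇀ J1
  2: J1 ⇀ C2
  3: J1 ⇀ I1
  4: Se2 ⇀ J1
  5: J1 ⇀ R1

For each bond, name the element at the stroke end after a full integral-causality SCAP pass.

#1 stroke→J1  (Se1 fixes effort; stroke away)
#4 stroke→J1  (Se2 (Se) sets effort on bond)
#0 stroke→J1  (C1 outputs effort q/C1)
#2 stroke→J1  (C2 integral (e out))
#3 stroke→I1  (I1 integral (f out))
#5 stroke→J1  (J1 flow already set via bond 3)

β0 stroke at J1
β1 stroke at J1
β2 stroke at J1
β3 stroke at I1
β4 stroke at J1
β5 stroke at J1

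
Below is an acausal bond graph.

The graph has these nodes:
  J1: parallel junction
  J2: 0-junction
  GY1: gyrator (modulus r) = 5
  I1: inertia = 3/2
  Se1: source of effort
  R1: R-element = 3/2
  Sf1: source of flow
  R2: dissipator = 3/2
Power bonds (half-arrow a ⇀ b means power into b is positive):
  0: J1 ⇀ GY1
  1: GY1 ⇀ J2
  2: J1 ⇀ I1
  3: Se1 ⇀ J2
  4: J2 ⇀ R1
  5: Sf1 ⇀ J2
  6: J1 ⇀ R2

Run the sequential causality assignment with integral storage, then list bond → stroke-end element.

β0 stroke at GY1
β1 stroke at GY1
β2 stroke at I1
β3 stroke at J2
β4 stroke at R1
β5 stroke at Sf1
β6 stroke at J1

β3 stroke→J2  (Se1 (Se) sets effort on bond)
β5 stroke→Sf1  (Sf1 fixes flow; stroke at Sf1)
β1 stroke→GY1  (0-jn J2 has e-setter on 3)
β4 stroke→R1  (0-jn J2 has e-setter on 3)
β0 stroke→GY1  (GY1: gyrator matches bond 1)
β2 stroke→I1  (I1 outputs flow p/I1)
β6 stroke→J1  (J1: last free bond brings effort in)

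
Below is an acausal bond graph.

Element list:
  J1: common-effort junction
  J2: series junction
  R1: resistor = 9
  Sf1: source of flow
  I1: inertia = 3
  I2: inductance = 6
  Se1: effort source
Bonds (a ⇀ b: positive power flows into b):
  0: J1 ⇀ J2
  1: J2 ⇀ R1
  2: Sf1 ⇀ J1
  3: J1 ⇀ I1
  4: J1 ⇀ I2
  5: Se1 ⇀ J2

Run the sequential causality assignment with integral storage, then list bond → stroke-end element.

bond 0 →J1
bond 1 →J2
bond 2 →Sf1
bond 3 →I1
bond 4 →I2
bond 5 →J2

β2 stroke→Sf1  (Sf1 fixes flow; stroke at Sf1)
β5 stroke→J2  (Se1 fixes effort; stroke away)
β3 stroke→I1  (I1: I, integral causality)
β4 stroke→I2  (I2 integral (f out))
β0 stroke→J1  (only one effort-in slot at J1)
β1 stroke→J2  (J2 flow already set via bond 0)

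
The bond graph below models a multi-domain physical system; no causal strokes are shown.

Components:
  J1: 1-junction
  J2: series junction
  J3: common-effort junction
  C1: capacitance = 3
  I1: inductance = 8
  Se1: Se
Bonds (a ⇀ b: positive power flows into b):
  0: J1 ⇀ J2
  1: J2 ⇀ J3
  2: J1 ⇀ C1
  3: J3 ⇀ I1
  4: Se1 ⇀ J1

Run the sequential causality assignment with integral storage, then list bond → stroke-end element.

β4 |J1  (source Se1 imposes e)
β2 |J1  (C1: C, integral causality)
β0 |J2  (only one flow-in slot at J1)
β1 |J3  (only one flow-in slot at J2)
β3 |I1  (0-jn J3 has e-setter on 1)

bond 0 →J2
bond 1 →J3
bond 2 →J1
bond 3 →I1
bond 4 →J1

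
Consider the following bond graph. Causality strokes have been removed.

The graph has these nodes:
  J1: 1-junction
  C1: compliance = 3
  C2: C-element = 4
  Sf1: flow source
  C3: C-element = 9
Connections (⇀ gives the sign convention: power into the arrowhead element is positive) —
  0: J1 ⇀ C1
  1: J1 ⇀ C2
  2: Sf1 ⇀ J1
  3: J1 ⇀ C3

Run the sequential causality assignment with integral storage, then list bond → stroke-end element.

bond 0 →J1
bond 1 →J1
bond 2 →Sf1
bond 3 →J1

β2 stroke→Sf1  (Sf1 fixes flow; stroke at Sf1)
β0 stroke→J1  (J1: bond 2 brought flow, rest push out)
β1 stroke→J1  (common-f at J1 fixed by 2)
β3 stroke→J1  (J1 flow already set via bond 2)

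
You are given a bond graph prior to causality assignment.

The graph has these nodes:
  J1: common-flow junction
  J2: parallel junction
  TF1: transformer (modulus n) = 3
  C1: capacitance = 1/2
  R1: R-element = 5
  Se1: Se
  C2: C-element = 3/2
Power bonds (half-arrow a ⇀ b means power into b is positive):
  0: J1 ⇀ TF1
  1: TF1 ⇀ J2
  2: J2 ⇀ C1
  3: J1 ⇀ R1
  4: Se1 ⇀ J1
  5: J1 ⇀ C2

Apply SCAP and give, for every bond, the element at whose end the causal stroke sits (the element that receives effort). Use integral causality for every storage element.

b4 stroke at J1  (source Se1 imposes e)
b2 stroke at J2  (prefer integral on C1)
b1 stroke at TF1  (J2: bond 2 brought effort, rest push out)
b0 stroke at J1  (TF TF1: opposite of bond 1)
b5 stroke at J1  (C2 integral (e out))
b3 stroke at R1  (only one flow-in slot at J1)

β0 →J1
β1 →TF1
β2 →J2
β3 →R1
β4 →J1
β5 →J1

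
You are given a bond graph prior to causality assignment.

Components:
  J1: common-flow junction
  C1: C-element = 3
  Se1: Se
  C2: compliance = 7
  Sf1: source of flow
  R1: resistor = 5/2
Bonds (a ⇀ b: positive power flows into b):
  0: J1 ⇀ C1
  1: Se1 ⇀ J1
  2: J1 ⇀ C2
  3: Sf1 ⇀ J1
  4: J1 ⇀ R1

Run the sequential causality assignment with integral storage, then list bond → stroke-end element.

bond 0 |J1
bond 1 |J1
bond 2 |J1
bond 3 |Sf1
bond 4 |J1

#1 →J1  (Se1 fixes effort; stroke away)
#3 →Sf1  (source Sf1 imposes f)
#0 →J1  (common-f at J1 fixed by 3)
#2 →J1  (J1 flow already set via bond 3)
#4 →J1  (common-f at J1 fixed by 3)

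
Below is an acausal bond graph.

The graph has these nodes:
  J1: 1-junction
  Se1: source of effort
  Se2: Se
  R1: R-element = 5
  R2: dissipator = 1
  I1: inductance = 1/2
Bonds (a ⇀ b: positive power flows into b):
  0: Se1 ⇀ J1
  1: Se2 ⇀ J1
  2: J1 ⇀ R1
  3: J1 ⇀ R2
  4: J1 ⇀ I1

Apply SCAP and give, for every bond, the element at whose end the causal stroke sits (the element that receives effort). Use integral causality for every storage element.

#0 →J1
#1 →J1
#2 →J1
#3 →J1
#4 →I1

β0 stroke at J1  (Se1 (Se) sets effort on bond)
β1 stroke at J1  (Se2 fixes effort; stroke away)
β4 stroke at I1  (I1 integral (f out))
β2 stroke at J1  (1-jn J1 has f-setter on 4)
β3 stroke at J1  (J1: bond 4 brought flow, rest push out)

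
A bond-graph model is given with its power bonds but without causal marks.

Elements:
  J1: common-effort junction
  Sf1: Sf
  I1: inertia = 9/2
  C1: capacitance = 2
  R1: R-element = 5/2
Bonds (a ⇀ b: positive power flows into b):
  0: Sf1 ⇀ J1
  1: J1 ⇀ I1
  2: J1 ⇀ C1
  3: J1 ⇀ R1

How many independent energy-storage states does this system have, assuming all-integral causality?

bond 0 →Sf1  (source Sf1 imposes f)
bond 1 →I1  (prefer integral on I1)
bond 2 →J1  (C1 integral (e out))
bond 3 →R1  (common-e at J1 fixed by 2)

2  (C1, I1 all integral)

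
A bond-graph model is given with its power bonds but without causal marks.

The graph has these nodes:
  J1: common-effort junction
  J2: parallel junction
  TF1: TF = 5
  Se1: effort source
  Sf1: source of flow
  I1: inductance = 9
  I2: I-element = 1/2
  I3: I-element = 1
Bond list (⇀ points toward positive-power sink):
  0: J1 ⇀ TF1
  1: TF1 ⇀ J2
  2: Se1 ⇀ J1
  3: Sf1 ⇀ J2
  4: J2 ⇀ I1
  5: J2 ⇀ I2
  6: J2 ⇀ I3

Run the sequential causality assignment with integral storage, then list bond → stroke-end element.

#0 stroke→TF1
#1 stroke→J2
#2 stroke→J1
#3 stroke→Sf1
#4 stroke→I1
#5 stroke→I2
#6 stroke→I3

β2 →J1  (Se1: effort source, stroke at far end)
β3 →Sf1  (source Sf1 imposes f)
β0 →TF1  (0-jn J1 has e-setter on 2)
β1 →J2  (through TF1, causality passes straight; one stroke at TF1)
β4 →I1  (J2: bond 1 brought effort, rest push out)
β5 →I2  (J2: bond 1 brought effort, rest push out)
β6 →I3  (common-e at J2 fixed by 1)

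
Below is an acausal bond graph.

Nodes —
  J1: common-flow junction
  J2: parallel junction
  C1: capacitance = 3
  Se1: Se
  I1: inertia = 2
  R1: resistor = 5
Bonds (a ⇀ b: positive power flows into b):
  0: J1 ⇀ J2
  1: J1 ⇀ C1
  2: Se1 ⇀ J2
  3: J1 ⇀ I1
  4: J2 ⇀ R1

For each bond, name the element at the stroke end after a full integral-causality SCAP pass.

#0 stroke→J1
#1 stroke→J1
#2 stroke→J2
#3 stroke→I1
#4 stroke→R1

b2 →J2  (Se1 (Se) sets effort on bond)
b0 →J1  (J2 effort already set via bond 2)
b4 →R1  (common-e at J2 fixed by 2)
b1 →J1  (prefer integral on C1)
b3 →I1  (only one flow-in slot at J1)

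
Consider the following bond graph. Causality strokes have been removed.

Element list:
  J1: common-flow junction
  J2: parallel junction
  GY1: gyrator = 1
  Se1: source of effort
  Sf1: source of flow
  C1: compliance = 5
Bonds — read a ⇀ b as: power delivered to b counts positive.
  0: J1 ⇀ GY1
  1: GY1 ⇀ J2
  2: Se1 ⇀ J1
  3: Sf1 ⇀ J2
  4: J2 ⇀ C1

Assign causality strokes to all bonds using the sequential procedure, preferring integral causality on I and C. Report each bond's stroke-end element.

bond 2 stroke at J1  (Se1: effort source, stroke at far end)
bond 3 stroke at Sf1  (Sf1 (Sf) sets flow on bond)
bond 0 stroke at GY1  (closing 1-jn rule on J1)
bond 1 stroke at GY1  (GY GY1: same side as bond 0)
bond 4 stroke at J2  (J2: last free bond brings effort in)

#0 stroke at GY1
#1 stroke at GY1
#2 stroke at J1
#3 stroke at Sf1
#4 stroke at J2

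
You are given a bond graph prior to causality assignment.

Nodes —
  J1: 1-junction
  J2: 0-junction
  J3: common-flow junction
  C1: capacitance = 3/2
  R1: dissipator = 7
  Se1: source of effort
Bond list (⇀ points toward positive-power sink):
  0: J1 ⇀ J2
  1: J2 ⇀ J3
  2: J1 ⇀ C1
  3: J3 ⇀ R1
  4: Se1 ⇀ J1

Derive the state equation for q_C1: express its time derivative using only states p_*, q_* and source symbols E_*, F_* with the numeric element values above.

b4 stroke→J1  (Se1: effort source, stroke at far end)
b2 stroke→J1  (prefer integral on C1)
b0 stroke→J2  (only one flow-in slot at J1)
b1 stroke→J3  (common-e at J2 fixed by 0)
b3 stroke→R1  (J3: last free bond brings flow in)

dq_C1/dt = E_Se1/7 - 2*q_C1/21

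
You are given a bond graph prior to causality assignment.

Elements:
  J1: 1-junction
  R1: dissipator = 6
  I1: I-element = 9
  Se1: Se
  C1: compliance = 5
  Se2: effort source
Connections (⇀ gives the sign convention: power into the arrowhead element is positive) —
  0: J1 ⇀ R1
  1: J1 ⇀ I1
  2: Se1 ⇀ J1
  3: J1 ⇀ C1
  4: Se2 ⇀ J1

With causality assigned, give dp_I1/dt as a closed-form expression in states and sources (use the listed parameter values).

b2 stroke→J1  (Se1: effort source, stroke at far end)
b4 stroke→J1  (Se2: effort source, stroke at far end)
b1 stroke→I1  (prefer integral on I1)
b0 stroke→J1  (common-f at J1 fixed by 1)
b3 stroke→J1  (J1: bond 1 brought flow, rest push out)

dp_I1/dt = E_Se1 + E_Se2 - 2*p_I1/3 - q_C1/5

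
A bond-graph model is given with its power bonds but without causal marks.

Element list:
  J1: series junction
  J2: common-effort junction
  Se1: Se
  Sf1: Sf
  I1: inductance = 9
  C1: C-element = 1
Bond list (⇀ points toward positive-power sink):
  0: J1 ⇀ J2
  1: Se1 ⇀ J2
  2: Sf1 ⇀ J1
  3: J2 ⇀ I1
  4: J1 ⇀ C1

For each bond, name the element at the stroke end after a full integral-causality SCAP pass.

b0 stroke→J1
b1 stroke→J2
b2 stroke→Sf1
b3 stroke→I1
b4 stroke→J1

bond 1 stroke→J2  (Se1: effort source, stroke at far end)
bond 2 stroke→Sf1  (Sf1 fixes flow; stroke at Sf1)
bond 0 stroke→J1  (J1: bond 2 brought flow, rest push out)
bond 4 stroke→J1  (common-f at J1 fixed by 2)
bond 3 stroke→I1  (J2 effort already set via bond 1)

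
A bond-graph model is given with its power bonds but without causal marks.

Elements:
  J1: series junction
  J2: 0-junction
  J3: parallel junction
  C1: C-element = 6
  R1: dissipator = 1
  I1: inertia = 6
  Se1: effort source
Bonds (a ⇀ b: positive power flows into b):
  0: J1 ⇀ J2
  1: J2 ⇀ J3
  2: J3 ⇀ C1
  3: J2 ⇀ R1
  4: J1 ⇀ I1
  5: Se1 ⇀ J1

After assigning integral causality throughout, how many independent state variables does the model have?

2  (C1, I1 all integral)

bond 5 |J1  (Se1 fixes effort; stroke away)
bond 2 |J3  (C1 integral (e out))
bond 1 |J2  (0-jn J3 has e-setter on 2)
bond 0 |J1  (J2: bond 1 brought effort, rest push out)
bond 3 |R1  (0-jn J2 has e-setter on 1)
bond 4 |I1  (J1 needs exactly one f-in)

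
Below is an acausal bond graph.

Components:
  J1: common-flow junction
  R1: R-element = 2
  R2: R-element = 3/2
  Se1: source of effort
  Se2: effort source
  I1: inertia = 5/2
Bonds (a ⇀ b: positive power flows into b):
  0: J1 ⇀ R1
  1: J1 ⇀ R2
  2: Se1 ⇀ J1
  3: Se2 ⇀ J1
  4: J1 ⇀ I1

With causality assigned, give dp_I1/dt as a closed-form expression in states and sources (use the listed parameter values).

dp_I1/dt = E_Se1 + E_Se2 - 7*p_I1/5

#2 stroke→J1  (source Se1 imposes e)
#3 stroke→J1  (Se2 fixes effort; stroke away)
#4 stroke→I1  (I1: I, integral causality)
#0 stroke→J1  (J1: bond 4 brought flow, rest push out)
#1 stroke→J1  (common-f at J1 fixed by 4)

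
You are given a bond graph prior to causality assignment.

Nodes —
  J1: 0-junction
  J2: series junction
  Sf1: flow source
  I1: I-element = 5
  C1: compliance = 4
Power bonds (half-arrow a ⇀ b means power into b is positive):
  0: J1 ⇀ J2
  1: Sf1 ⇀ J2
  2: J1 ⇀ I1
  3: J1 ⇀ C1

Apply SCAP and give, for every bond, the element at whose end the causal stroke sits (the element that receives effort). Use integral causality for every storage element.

bond 1 |Sf1  (Sf1 (Sf) sets flow on bond)
bond 0 |J2  (1-jn J2 has f-setter on 1)
bond 2 |I1  (I1 integral (f out))
bond 3 |J1  (J1 needs exactly one e-in)

β0 |J2
β1 |Sf1
β2 |I1
β3 |J1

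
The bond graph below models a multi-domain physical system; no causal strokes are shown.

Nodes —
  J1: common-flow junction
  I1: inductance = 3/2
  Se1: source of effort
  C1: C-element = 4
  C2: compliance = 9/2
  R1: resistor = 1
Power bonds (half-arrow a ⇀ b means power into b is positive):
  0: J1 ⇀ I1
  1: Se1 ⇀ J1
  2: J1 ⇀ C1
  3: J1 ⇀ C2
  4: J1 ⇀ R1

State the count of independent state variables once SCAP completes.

3  (C1, C2, I1 all integral)

#1 stroke→J1  (Se1: effort source, stroke at far end)
#0 stroke→I1  (I1: I, integral causality)
#2 stroke→J1  (common-f at J1 fixed by 0)
#3 stroke→J1  (1-jn J1 has f-setter on 0)
#4 stroke→J1  (1-jn J1 has f-setter on 0)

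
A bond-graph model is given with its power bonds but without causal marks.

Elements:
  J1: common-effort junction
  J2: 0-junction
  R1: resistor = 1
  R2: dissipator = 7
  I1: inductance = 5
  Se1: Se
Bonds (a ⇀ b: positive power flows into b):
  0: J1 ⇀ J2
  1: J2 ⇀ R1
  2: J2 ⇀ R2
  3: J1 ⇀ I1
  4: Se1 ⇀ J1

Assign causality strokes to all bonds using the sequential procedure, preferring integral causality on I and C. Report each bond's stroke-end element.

b4 stroke→J1  (Se1 fixes effort; stroke away)
b0 stroke→J2  (0-jn J1 has e-setter on 4)
b3 stroke→I1  (0-jn J1 has e-setter on 4)
b1 stroke→R1  (J2 effort already set via bond 0)
b2 stroke→R2  (J2: bond 0 brought effort, rest push out)

#0 |J2
#1 |R1
#2 |R2
#3 |I1
#4 |J1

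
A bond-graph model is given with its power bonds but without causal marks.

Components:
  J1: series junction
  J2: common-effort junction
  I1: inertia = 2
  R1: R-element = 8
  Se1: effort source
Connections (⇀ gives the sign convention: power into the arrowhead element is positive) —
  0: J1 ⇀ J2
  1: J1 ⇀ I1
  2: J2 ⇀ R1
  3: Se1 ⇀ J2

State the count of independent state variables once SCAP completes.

#3 |J2  (Se1 fixes effort; stroke away)
#0 |J1  (J2: bond 3 brought effort, rest push out)
#2 |R1  (common-e at J2 fixed by 3)
#1 |I1  (J1: last free bond brings flow in)

1  (I1 all integral)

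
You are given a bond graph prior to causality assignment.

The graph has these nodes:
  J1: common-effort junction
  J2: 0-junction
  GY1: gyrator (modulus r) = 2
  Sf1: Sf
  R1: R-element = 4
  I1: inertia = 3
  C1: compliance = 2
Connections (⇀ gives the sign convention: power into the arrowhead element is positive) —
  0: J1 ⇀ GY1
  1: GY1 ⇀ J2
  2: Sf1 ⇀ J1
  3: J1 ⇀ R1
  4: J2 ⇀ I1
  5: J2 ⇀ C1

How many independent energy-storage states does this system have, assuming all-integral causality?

2  (C1, I1 all integral)

b2 |Sf1  (Sf1: flow source, stroke at near end)
b4 |I1  (prefer integral on I1)
b5 |J2  (C1 integral (e out))
b1 |GY1  (0-jn J2 has e-setter on 5)
b0 |GY1  (GY GY1: same side as bond 1)
b3 |J1  (only one effort-in slot at J1)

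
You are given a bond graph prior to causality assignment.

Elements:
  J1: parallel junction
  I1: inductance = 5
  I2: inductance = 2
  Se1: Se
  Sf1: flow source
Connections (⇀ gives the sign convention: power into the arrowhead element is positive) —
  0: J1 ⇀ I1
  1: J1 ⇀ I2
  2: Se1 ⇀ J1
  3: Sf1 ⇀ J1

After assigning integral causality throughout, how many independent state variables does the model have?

bond 2 stroke→J1  (Se1: effort source, stroke at far end)
bond 3 stroke→Sf1  (Sf1: flow source, stroke at near end)
bond 0 stroke→I1  (0-jn J1 has e-setter on 2)
bond 1 stroke→I2  (J1: bond 2 brought effort, rest push out)

2  (I1, I2 all integral)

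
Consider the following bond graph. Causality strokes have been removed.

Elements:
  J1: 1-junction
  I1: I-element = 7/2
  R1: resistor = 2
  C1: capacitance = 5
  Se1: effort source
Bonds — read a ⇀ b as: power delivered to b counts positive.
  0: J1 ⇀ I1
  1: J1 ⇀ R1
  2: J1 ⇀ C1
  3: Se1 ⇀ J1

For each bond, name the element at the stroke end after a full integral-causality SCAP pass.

β3 |J1  (Se1: effort source, stroke at far end)
β0 |I1  (I1: I, integral causality)
β1 |J1  (1-jn J1 has f-setter on 0)
β2 |J1  (common-f at J1 fixed by 0)

bond 0 |I1
bond 1 |J1
bond 2 |J1
bond 3 |J1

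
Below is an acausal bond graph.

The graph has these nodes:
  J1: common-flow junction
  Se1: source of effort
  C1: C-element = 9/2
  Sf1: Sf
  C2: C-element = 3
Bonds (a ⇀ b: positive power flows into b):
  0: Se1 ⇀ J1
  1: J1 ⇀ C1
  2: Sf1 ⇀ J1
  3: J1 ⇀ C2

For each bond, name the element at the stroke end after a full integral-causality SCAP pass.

#0 stroke→J1
#1 stroke→J1
#2 stroke→Sf1
#3 stroke→J1

b0 stroke→J1  (Se1 (Se) sets effort on bond)
b2 stroke→Sf1  (Sf1 (Sf) sets flow on bond)
b1 stroke→J1  (common-f at J1 fixed by 2)
b3 stroke→J1  (J1 flow already set via bond 2)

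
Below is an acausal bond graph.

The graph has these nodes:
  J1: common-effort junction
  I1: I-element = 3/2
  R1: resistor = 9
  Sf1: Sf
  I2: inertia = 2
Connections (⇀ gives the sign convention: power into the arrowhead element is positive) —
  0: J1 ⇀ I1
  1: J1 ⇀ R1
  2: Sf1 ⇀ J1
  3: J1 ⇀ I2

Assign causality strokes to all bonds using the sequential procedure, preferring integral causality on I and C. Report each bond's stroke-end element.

#2 |Sf1  (Sf1 (Sf) sets flow on bond)
#0 |I1  (I1 integral (f out))
#3 |I2  (I2: I, integral causality)
#1 |J1  (closing 0-jn rule on J1)

β0 stroke at I1
β1 stroke at J1
β2 stroke at Sf1
β3 stroke at I2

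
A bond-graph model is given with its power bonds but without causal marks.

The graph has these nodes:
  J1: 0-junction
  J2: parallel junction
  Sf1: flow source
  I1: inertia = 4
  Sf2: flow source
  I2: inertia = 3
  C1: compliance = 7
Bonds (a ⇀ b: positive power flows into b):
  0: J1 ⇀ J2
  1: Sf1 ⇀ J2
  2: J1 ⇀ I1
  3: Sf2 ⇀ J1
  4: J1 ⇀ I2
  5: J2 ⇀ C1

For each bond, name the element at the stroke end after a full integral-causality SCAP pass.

#0 →J1
#1 →Sf1
#2 →I1
#3 →Sf2
#4 →I2
#5 →J2

β1 |Sf1  (source Sf1 imposes f)
β3 |Sf2  (Sf2 fixes flow; stroke at Sf2)
β2 |I1  (I1 outputs flow p/I1)
β4 |I2  (I2 outputs flow p/I2)
β0 |J1  (closing 0-jn rule on J1)
β5 |J2  (J2 needs exactly one e-in)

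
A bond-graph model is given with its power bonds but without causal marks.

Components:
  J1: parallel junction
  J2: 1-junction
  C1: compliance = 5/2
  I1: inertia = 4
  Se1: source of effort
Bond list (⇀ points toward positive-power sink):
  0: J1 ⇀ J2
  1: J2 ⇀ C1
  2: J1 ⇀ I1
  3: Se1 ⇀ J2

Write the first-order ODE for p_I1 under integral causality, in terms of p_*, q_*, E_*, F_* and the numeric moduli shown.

dp_I1/dt = -E_Se1 + 2*q_C1/5

b3 stroke at J2  (Se1: effort source, stroke at far end)
b1 stroke at J2  (C1 integral (e out))
b0 stroke at J1  (only one flow-in slot at J2)
b2 stroke at I1  (common-e at J1 fixed by 0)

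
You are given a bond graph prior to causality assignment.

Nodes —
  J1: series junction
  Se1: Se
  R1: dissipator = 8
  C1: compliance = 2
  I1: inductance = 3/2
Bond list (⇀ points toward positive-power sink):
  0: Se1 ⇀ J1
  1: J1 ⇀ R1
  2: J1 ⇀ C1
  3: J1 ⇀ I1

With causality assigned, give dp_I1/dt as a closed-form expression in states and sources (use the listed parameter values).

dp_I1/dt = E_Se1 - 16*p_I1/3 - q_C1/2

b0 stroke→J1  (Se1 (Se) sets effort on bond)
b2 stroke→J1  (C1 outputs effort q/C1)
b3 stroke→I1  (prefer integral on I1)
b1 stroke→J1  (J1: bond 3 brought flow, rest push out)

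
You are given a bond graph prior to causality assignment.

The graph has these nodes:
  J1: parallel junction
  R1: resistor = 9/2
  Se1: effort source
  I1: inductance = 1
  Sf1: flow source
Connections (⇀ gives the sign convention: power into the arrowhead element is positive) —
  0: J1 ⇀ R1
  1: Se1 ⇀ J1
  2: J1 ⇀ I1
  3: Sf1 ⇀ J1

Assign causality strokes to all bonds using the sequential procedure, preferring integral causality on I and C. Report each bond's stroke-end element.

b1 |J1  (Se1 (Se) sets effort on bond)
b3 |Sf1  (source Sf1 imposes f)
b0 |R1  (J1: bond 1 brought effort, rest push out)
b2 |I1  (J1 effort already set via bond 1)

β0 |R1
β1 |J1
β2 |I1
β3 |Sf1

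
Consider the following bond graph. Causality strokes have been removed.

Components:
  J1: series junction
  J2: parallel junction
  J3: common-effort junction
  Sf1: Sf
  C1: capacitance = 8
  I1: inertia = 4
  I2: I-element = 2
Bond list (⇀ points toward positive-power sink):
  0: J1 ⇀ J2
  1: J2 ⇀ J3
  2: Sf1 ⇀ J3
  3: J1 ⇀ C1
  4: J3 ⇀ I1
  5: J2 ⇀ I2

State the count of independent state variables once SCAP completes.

3  (C1, I1, I2 all integral)

#2 →Sf1  (Sf1: flow source, stroke at near end)
#3 →J1  (C1 outputs effort q/C1)
#0 →J2  (only one flow-in slot at J1)
#1 →J3  (0-jn J2 has e-setter on 0)
#5 →I2  (common-e at J2 fixed by 0)
#4 →I1  (J3 effort already set via bond 1)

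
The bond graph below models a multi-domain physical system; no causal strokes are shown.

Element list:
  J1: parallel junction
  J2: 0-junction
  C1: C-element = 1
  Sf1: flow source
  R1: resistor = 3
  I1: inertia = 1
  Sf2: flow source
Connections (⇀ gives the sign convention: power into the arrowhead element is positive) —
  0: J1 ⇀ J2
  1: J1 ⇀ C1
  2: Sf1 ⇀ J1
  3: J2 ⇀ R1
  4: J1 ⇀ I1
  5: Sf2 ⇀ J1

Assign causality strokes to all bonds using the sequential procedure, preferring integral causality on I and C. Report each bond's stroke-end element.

bond 2 |Sf1  (Sf1 (Sf) sets flow on bond)
bond 5 |Sf2  (Sf2 (Sf) sets flow on bond)
bond 1 |J1  (prefer integral on C1)
bond 0 |J2  (J1: bond 1 brought effort, rest push out)
bond 4 |I1  (0-jn J1 has e-setter on 1)
bond 3 |R1  (0-jn J2 has e-setter on 0)

β0 →J2
β1 →J1
β2 →Sf1
β3 →R1
β4 →I1
β5 →Sf2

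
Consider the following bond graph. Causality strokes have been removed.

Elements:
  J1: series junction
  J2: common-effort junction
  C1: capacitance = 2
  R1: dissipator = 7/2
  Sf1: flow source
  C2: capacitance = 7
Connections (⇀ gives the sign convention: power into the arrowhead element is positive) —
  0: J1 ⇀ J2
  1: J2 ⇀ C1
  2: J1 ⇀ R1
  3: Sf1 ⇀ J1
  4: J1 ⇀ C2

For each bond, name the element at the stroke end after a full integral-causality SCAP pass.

β3 |Sf1  (Sf1: flow source, stroke at near end)
β0 |J1  (J1 flow already set via bond 3)
β2 |J1  (J1 flow already set via bond 3)
β4 |J1  (J1: bond 3 brought flow, rest push out)
β1 |J2  (J2 needs exactly one e-in)

bond 0 →J1
bond 1 →J2
bond 2 →J1
bond 3 →Sf1
bond 4 →J1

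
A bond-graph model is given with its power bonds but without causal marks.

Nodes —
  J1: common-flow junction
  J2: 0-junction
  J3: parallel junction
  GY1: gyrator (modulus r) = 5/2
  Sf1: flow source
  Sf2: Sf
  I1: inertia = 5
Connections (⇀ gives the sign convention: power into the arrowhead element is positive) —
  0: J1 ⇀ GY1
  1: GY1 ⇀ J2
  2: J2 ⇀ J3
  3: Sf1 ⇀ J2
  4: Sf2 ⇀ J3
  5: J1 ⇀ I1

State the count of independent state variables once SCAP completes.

β3 →Sf1  (Sf1 fixes flow; stroke at Sf1)
β4 →Sf2  (Sf2 fixes flow; stroke at Sf2)
β2 →J3  (J3: last free bond brings effort in)
β1 →J2  (only one effort-in slot at J2)
β0 →J1  (GY1: gyrator matches bond 1)
β5 →I1  (only one flow-in slot at J1)

1  (I1 all integral)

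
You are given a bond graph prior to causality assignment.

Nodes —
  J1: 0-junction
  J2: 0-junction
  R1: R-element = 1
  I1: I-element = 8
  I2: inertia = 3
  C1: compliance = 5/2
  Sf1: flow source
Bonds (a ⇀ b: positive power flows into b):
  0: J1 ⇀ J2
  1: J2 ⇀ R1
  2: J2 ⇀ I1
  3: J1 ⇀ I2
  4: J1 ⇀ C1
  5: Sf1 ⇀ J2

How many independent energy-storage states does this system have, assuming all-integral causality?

#5 →Sf1  (Sf1 (Sf) sets flow on bond)
#2 →I1  (I1: I, integral causality)
#3 →I2  (I2 integral (f out))
#4 →J1  (prefer integral on C1)
#0 →J2  (J1 effort already set via bond 4)
#1 →R1  (J2: bond 0 brought effort, rest push out)

3  (C1, I1, I2 all integral)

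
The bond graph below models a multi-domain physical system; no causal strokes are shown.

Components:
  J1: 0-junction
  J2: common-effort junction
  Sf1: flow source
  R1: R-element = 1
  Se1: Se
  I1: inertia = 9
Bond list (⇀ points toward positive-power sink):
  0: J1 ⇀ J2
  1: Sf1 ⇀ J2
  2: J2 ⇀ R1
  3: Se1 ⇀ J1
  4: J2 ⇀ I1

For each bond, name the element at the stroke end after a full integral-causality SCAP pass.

bond 1 →Sf1  (source Sf1 imposes f)
bond 3 →J1  (Se1: effort source, stroke at far end)
bond 0 →J2  (J1 effort already set via bond 3)
bond 2 →R1  (0-jn J2 has e-setter on 0)
bond 4 →I1  (J2: bond 0 brought effort, rest push out)

b0 →J2
b1 →Sf1
b2 →R1
b3 →J1
b4 →I1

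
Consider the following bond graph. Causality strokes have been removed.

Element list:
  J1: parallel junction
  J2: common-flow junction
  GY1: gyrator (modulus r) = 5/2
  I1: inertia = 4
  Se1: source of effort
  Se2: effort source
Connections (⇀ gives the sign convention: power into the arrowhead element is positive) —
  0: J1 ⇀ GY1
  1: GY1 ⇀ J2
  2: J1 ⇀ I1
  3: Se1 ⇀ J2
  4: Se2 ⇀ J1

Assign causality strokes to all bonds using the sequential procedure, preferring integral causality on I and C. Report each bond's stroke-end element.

bond 0 stroke at GY1
bond 1 stroke at GY1
bond 2 stroke at I1
bond 3 stroke at J2
bond 4 stroke at J1

b3 →J2  (Se1 (Se) sets effort on bond)
b4 →J1  (source Se2 imposes e)
b0 →GY1  (J1: bond 4 brought effort, rest push out)
b2 →I1  (0-jn J1 has e-setter on 4)
b1 →GY1  (closing 1-jn rule on J2)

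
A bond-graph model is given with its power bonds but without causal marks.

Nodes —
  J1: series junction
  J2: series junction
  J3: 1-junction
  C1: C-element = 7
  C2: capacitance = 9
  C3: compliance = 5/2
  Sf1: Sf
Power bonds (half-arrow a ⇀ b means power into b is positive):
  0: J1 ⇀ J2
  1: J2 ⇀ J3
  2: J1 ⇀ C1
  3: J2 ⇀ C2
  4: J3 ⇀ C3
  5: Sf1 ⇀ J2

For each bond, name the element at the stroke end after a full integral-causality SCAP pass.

#0 stroke→J2
#1 stroke→J2
#2 stroke→J1
#3 stroke→J2
#4 stroke→J3
#5 stroke→Sf1

#5 →Sf1  (Sf1 (Sf) sets flow on bond)
#0 →J2  (common-f at J2 fixed by 5)
#1 →J2  (J2 flow already set via bond 5)
#3 →J2  (J2 flow already set via bond 5)
#4 →J3  (J3 flow already set via bond 1)
#2 →J1  (J1 flow already set via bond 0)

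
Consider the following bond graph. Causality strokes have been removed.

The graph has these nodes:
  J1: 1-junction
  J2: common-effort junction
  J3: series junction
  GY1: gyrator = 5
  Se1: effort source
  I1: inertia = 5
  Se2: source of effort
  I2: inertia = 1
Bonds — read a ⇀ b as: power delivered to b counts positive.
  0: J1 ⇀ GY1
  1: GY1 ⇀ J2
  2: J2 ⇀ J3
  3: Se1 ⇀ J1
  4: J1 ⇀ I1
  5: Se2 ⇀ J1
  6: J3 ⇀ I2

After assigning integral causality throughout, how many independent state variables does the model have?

β3 stroke at J1  (source Se1 imposes e)
β5 stroke at J1  (source Se2 imposes e)
β4 stroke at I1  (I1: I, integral causality)
β0 stroke at J1  (J1: bond 4 brought flow, rest push out)
β1 stroke at J2  (GY1 both-in/both-out from 0)
β2 stroke at J3  (J2 effort already set via bond 1)
β6 stroke at I2  (J3: last free bond brings flow in)

2  (I1, I2 all integral)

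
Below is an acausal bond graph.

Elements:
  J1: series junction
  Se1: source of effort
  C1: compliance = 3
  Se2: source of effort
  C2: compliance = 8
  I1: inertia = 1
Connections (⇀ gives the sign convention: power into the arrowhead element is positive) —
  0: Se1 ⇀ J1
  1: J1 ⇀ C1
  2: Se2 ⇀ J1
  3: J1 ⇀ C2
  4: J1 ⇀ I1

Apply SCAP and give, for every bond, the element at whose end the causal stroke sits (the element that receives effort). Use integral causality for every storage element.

b0 →J1
b1 →J1
b2 →J1
b3 →J1
b4 →I1

β0 →J1  (Se1 fixes effort; stroke away)
β2 →J1  (source Se2 imposes e)
β1 →J1  (prefer integral on C1)
β3 →J1  (C2 integral (e out))
β4 →I1  (only one flow-in slot at J1)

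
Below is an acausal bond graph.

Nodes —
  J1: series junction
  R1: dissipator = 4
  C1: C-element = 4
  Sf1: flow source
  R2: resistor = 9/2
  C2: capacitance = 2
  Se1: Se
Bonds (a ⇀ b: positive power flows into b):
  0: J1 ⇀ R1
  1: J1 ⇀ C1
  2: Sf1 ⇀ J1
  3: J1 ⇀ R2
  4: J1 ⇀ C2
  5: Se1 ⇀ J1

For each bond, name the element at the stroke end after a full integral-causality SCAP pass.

β0 →J1
β1 →J1
β2 →Sf1
β3 →J1
β4 →J1
β5 →J1

b2 →Sf1  (source Sf1 imposes f)
b5 →J1  (Se1 (Se) sets effort on bond)
b0 →J1  (1-jn J1 has f-setter on 2)
b1 →J1  (J1: bond 2 brought flow, rest push out)
b3 →J1  (common-f at J1 fixed by 2)
b4 →J1  (1-jn J1 has f-setter on 2)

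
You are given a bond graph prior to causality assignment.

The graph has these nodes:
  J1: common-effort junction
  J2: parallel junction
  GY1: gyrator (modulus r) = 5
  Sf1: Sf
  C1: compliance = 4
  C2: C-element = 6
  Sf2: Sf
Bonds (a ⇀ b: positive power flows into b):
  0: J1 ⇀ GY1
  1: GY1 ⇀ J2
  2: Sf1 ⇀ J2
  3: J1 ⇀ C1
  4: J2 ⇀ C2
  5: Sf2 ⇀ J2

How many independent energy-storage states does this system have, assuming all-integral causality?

2  (C1, C2 all integral)

#2 →Sf1  (Sf1 (Sf) sets flow on bond)
#5 →Sf2  (Sf2: flow source, stroke at near end)
#3 →J1  (C1 outputs effort q/C1)
#0 →GY1  (common-e at J1 fixed by 3)
#1 →GY1  (through GY1, causality inverts; strokes same side of GY1)
#4 →J2  (J2 needs exactly one e-in)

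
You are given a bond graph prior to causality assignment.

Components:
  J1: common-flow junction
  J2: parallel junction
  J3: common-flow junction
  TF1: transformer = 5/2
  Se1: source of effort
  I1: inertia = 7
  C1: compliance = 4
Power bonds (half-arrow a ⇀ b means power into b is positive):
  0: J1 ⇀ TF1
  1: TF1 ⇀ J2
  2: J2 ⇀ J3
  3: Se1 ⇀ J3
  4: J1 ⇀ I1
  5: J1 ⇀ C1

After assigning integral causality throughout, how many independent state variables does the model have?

2  (C1, I1 all integral)

β3 stroke→J3  (Se1: effort source, stroke at far end)
β2 stroke→J2  (J3: last free bond brings flow in)
β1 stroke→TF1  (common-e at J2 fixed by 2)
β0 stroke→J1  (through TF1, causality passes straight; one stroke at TF1)
β4 stroke→I1  (I1: I, integral causality)
β5 stroke→J1  (J1: bond 4 brought flow, rest push out)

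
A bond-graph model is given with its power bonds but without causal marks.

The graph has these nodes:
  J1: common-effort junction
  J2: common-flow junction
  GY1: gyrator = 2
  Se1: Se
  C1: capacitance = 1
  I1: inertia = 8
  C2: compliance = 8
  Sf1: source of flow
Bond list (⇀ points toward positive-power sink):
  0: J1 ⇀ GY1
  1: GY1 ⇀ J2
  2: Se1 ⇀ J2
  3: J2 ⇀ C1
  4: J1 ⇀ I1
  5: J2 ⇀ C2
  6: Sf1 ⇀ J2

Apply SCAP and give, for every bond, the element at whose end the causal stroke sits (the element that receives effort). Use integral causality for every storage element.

b0 |J1
b1 |J2
b2 |J2
b3 |J2
b4 |I1
b5 |J2
b6 |Sf1

bond 2 →J2  (Se1 fixes effort; stroke away)
bond 6 →Sf1  (Sf1 (Sf) sets flow on bond)
bond 1 →J2  (1-jn J2 has f-setter on 6)
bond 3 →J2  (J2: bond 6 brought flow, rest push out)
bond 5 →J2  (J2 flow already set via bond 6)
bond 0 →J1  (GY1: gyrator matches bond 1)
bond 4 →I1  (0-jn J1 has e-setter on 0)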